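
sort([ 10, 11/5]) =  [ 11/5 , 10 ] 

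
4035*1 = 4035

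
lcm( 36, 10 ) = 180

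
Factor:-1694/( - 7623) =2/9= 2^1 * 3^( - 2) 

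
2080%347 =345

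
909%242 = 183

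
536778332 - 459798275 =76980057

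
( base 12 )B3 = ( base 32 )47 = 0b10000111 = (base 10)135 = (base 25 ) 5A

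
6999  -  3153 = 3846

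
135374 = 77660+57714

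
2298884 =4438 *518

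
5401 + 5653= 11054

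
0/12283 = 0 = 0.00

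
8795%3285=2225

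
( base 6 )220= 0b1010100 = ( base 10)84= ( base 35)2E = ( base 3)10010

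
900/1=900 = 900.00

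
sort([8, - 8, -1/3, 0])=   [ - 8, - 1/3,0 , 8 ] 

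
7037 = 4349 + 2688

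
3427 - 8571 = -5144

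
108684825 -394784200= -286099375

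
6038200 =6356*950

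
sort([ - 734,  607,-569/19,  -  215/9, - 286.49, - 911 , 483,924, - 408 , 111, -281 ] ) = [-911, - 734, - 408, - 286.49,-281,- 569/19,- 215/9 , 111, 483, 607,924] 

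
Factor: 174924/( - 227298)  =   - 678/881 = -  2^1 * 3^1 * 113^1*881^( - 1 )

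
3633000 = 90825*40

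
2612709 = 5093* 513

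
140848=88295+52553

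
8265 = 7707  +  558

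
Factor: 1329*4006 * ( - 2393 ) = -12740269782 = - 2^1*3^1 * 443^1 * 2003^1 * 2393^1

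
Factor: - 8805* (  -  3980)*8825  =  309262417500 = 2^2* 3^1*5^4 * 199^1*353^1 * 587^1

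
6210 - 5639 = 571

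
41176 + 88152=129328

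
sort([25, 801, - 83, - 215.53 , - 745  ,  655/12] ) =[ - 745, - 215.53,-83, 25, 655/12, 801 ]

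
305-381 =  - 76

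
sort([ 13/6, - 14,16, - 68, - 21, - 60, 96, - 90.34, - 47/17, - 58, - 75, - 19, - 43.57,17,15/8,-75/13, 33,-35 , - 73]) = [-90.34,  -  75, -73, - 68 , - 60,-58, - 43.57, - 35, - 21, - 19,  -  14 , - 75/13,- 47/17 , 15/8,13/6, 16 , 17, 33, 96 ] 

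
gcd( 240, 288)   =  48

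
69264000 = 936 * 74000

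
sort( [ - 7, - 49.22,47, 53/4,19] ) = [ - 49.22,-7,53/4, 19,47] 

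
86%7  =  2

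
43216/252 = 171 + 31/63 =171.49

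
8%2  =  0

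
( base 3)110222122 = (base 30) afh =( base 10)9467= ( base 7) 36413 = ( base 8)22373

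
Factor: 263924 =2^2*65981^1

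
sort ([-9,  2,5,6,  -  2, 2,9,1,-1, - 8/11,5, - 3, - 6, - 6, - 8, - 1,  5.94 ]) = [ - 9, - 8, - 6, - 6, - 3, - 2, - 1, - 1,  -  8/11, 1,2, 2, 5, 5,  5.94,6,9 ]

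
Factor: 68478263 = 7^1 * 683^1 *14323^1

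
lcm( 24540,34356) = 171780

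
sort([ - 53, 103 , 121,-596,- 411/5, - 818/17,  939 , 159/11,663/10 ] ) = [-596, - 411/5,-53, - 818/17,  159/11, 663/10,103,121, 939] 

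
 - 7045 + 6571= - 474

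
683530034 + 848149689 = 1531679723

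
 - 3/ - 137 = 3/137 =0.02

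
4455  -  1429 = 3026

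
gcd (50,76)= 2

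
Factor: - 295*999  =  - 3^3*5^1*37^1*59^1 = -294705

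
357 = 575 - 218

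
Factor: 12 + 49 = 61 = 61^1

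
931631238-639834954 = 291796284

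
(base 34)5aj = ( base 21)DJ7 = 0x17fb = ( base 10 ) 6139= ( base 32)5vr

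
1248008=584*2137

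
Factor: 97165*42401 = 4119893165 = 5^1*109^1*389^1 * 19433^1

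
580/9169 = 580/9169 = 0.06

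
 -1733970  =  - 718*2415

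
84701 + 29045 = 113746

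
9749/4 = 9749/4 =2437.25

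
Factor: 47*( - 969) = - 45543 = -3^1 * 17^1*19^1 * 47^1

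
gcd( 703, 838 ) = 1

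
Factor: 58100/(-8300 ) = - 7^1 = - 7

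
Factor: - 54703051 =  - 13^1*283^1*14869^1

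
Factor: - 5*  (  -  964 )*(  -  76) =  - 2^4*5^1*19^1*241^1 = - 366320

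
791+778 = 1569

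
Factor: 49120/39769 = 2^5*5^1*307^1*39769^( - 1)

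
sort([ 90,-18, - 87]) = [ - 87, - 18,  90] 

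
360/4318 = 180/2159 =0.08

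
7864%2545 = 229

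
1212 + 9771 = 10983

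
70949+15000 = 85949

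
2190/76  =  28+31/38  =  28.82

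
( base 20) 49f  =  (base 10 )1795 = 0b11100000011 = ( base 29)23q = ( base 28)283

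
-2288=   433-2721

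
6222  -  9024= - 2802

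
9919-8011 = 1908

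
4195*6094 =25564330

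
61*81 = 4941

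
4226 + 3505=7731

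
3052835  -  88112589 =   -  85059754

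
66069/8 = 66069/8 = 8258.62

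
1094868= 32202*34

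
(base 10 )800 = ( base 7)2222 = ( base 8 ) 1440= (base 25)170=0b1100100000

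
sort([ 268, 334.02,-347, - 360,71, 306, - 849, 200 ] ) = [-849, - 360,-347,  71,200, 268, 306,334.02] 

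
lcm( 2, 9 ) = 18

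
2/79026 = 1/39513 = 0.00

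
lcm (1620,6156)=30780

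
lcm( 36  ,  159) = 1908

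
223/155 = 223/155  =  1.44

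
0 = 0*107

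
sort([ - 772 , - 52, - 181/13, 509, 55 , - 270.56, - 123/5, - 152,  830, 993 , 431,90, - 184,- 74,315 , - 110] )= [ - 772, - 270.56, - 184, - 152, - 110 , - 74, - 52,  -  123/5,- 181/13,55,  90,315 , 431,  509, 830  ,  993 ]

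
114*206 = 23484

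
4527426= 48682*93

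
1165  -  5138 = - 3973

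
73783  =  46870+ 26913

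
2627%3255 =2627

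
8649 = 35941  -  27292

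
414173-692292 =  -278119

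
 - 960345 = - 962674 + 2329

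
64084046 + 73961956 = 138046002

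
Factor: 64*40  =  2^9*5^1  =  2560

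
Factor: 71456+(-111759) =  - 40303 = - 41^1*983^1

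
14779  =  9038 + 5741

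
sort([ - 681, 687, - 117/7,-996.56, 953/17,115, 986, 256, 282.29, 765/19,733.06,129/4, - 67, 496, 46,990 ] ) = [ - 996.56, - 681,- 67, - 117/7,129/4,765/19,46,953/17, 115, 256, 282.29, 496,  687, 733.06,986, 990] 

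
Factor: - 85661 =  - 85661^1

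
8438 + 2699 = 11137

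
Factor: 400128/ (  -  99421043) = -2^8*3^1 *521^1*6719^ (  -  1)*14797^ ( - 1 )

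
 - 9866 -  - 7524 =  -2342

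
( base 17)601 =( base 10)1735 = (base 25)2JA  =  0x6c7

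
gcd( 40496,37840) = 16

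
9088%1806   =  58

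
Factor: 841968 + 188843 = 1030811 = 1030811^1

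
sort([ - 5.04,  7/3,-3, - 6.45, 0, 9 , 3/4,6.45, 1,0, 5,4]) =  [ - 6.45 , - 5.04, - 3,0, 0,3/4, 1, 7/3,  4,5, 6.45,9 ] 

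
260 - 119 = 141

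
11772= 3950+7822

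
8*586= 4688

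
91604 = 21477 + 70127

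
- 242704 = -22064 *11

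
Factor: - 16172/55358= - 2^1*13^1*89^( - 1) =-26/89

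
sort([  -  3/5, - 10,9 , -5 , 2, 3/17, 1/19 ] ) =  [-10, - 5 ,  -  3/5, 1/19,3/17, 2, 9] 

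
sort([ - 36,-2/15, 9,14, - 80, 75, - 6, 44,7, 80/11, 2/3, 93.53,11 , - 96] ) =[ - 96,  -  80, - 36,-6, - 2/15,2/3, 7 , 80/11,9, 11, 14,  44, 75, 93.53]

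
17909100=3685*4860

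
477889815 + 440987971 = 918877786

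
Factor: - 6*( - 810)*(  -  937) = -2^2*3^5*5^1*937^1 = - 4553820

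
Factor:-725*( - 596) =2^2*5^2 * 29^1*149^1 = 432100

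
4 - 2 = 2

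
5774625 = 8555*675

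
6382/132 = 48 + 23/66= 48.35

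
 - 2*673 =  - 1346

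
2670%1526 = 1144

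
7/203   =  1/29 = 0.03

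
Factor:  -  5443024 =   -  2^4*109^1*3121^1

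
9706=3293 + 6413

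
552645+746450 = 1299095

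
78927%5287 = 4909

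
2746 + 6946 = 9692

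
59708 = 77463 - 17755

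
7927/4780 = 7927/4780= 1.66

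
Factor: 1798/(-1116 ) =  - 29/18 = -  2^ ( - 1 ) * 3^ ( - 2)*29^1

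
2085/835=417/167= 2.50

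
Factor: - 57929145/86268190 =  - 11585829/17253638 = - 2^( - 1) * 3^1 * 47^1*127^1*647^1*8626819^( - 1)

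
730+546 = 1276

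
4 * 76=304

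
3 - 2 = 1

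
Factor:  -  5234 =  - 2^1*2617^1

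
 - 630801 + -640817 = -1271618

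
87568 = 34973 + 52595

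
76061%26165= 23731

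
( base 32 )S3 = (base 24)1DB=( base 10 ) 899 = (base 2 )1110000011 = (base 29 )120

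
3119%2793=326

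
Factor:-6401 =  - 37^1 * 173^1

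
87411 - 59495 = 27916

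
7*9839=68873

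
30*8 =240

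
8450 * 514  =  4343300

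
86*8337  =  716982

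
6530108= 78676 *83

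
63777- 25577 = 38200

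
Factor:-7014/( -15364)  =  21/46= 2^( - 1)*3^1*7^1 * 23^( - 1) 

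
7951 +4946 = 12897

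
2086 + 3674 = 5760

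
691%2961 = 691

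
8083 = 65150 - 57067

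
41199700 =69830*590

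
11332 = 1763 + 9569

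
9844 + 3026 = 12870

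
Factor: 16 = 2^4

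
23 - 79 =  - 56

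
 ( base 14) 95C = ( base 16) 736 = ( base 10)1846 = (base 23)3b6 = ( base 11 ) 1429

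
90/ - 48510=-1 + 538/539 = - 0.00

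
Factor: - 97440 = - 2^5*3^1*5^1 * 7^1 * 29^1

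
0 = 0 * 636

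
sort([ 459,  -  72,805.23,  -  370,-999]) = [ - 999,-370, - 72,459,805.23]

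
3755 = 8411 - 4656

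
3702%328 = 94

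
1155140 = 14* 82510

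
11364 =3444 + 7920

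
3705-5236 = -1531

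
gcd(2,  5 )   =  1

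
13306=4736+8570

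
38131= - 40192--78323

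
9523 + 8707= 18230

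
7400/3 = 7400/3 = 2466.67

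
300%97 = 9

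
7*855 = 5985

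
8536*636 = 5428896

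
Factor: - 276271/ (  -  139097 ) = 431/217 = 7^( - 1)*31^( - 1)*431^1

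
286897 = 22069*13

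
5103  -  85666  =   - 80563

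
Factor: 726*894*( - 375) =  - 2^2*3^3*5^3*11^2*149^1= - 243391500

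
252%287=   252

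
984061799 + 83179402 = 1067241201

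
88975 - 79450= 9525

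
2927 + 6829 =9756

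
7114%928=618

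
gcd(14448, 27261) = 3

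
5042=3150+1892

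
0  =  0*304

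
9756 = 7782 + 1974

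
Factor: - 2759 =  - 31^1*89^1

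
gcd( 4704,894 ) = 6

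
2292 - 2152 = 140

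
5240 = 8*655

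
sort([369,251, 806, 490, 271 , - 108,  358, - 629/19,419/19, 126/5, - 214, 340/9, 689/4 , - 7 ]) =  [ - 214 , - 108,-629/19, - 7, 419/19 , 126/5, 340/9,689/4,251  ,  271, 358,369, 490 , 806 ] 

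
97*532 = 51604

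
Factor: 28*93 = 2604 =2^2*3^1*7^1*31^1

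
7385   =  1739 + 5646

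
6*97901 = 587406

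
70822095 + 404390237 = 475212332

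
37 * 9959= 368483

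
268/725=268/725  =  0.37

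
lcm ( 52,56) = 728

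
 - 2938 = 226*( - 13 ) 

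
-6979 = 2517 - 9496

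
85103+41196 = 126299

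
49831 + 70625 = 120456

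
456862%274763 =182099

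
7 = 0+7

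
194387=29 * 6703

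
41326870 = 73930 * 559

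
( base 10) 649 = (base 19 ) 1f3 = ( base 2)1010001001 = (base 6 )3001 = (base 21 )19J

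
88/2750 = 4/125 = 0.03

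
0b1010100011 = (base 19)1GA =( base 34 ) JT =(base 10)675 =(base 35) ja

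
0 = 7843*0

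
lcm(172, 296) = 12728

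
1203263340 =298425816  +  904837524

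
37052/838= 18526/419 = 44.21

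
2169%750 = 669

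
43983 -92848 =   -  48865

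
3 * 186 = 558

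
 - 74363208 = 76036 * ( - 978)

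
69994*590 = 41296460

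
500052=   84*5953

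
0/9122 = 0  =  0.00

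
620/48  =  12+11/12 =12.92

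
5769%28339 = 5769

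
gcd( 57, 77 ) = 1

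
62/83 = 62/83 = 0.75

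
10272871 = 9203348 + 1069523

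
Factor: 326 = 2^1*163^1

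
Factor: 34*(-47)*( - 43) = 2^1*17^1*43^1*47^1 = 68714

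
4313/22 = 4313/22 = 196.05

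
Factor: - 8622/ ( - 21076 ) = 2^(-1)*3^2*11^( - 1 ) = 9/22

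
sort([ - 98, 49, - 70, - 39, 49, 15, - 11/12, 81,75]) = [ - 98  , - 70,-39, - 11/12, 15, 49,  49, 75, 81 ]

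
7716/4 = 1929 = 1929.00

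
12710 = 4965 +7745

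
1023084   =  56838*18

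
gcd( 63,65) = 1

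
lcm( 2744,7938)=222264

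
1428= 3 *476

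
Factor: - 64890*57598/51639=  -2^2*3^1*5^1*31^1*103^1 * 929^1*2459^( - 1) = -177977820/2459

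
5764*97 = 559108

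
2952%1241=470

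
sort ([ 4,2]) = [ 2,4]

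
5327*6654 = 35445858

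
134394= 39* 3446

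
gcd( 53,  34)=1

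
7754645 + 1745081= 9499726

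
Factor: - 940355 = -5^1*13^1*17^1*23^1 * 37^1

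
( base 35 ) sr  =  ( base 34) TL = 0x3EF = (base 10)1007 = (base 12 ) 6bb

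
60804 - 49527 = 11277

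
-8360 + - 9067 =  - 17427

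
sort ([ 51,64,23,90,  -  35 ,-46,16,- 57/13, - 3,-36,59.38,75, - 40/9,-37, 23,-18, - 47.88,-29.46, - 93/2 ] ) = [- 47.88, - 93/2, - 46,-37,  -  36,-35, - 29.46,-18, - 40/9,-57/13,-3, 16,23,23,51 , 59.38,64,75, 90] 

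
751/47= 15+ 46/47 = 15.98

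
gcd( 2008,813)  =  1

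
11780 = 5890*2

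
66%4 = 2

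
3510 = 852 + 2658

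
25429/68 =373+65/68 = 373.96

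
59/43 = 59/43 =1.37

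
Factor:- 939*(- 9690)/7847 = 478890/413 = 2^1 * 3^2*5^1*7^( - 1 )*17^1*59^( - 1)*313^1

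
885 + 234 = 1119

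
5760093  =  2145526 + 3614567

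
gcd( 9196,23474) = 242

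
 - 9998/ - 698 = 4999/349   =  14.32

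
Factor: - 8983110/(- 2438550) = 3^( - 1)*5^( - 1 )*23^1*47^1* 277^1*5419^ (  -  1 ) = 299437/81285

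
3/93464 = 3/93464 = 0.00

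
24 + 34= 58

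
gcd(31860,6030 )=90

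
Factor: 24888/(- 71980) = -102/295 = -2^1*3^1*5^(  -  1 )*17^1*59^( - 1)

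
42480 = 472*90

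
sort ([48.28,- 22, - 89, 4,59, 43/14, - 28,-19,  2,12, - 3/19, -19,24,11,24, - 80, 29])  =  [ - 89, - 80 , - 28, - 22, - 19, - 19, - 3/19,2, 43/14,4, 11,12,24 , 24,  29,48.28, 59] 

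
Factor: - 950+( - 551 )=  - 1501 =- 19^1*79^1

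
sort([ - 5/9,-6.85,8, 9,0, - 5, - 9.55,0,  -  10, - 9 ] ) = [ - 10,  -  9.55, - 9, - 6.85, - 5, - 5/9,0,0,8,9]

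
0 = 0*83464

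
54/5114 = 27/2557 = 0.01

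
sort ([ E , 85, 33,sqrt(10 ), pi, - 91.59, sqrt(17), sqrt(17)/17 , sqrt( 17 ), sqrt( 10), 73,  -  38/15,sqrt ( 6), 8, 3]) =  [-91.59,-38/15,sqrt(17 )/17,sqrt(6),E, 3, pi, sqrt(10 ), sqrt( 10), sqrt( 17), sqrt( 17),8,33, 73,85 ] 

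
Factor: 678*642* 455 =198050580 = 2^2*3^2*5^1 *7^1*13^1*107^1*113^1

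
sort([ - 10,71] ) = [ - 10, 71 ] 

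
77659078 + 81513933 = 159173011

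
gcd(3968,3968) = 3968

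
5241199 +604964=5846163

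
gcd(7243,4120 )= 1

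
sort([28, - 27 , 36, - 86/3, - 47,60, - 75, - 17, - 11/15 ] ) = [-75, - 47, - 86/3, - 27 , - 17,  -  11/15, 28, 36,  60 ]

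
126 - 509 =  - 383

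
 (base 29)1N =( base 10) 52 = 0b110100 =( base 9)57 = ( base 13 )40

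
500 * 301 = 150500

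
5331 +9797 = 15128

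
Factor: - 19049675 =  -5^2*701^1*1087^1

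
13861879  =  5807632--8054247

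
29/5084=29/5084 =0.01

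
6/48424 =3/24212 = 0.00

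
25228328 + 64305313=89533641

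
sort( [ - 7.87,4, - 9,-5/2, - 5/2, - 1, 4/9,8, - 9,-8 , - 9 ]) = [ - 9,-9,-9, - 8, - 7.87, - 5/2, - 5/2, - 1,  4/9,  4,8]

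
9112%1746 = 382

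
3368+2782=6150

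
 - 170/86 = -2 + 1/43 =- 1.98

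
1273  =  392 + 881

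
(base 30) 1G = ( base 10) 46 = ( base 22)22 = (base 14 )34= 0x2E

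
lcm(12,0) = 0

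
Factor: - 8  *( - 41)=328 = 2^3*41^1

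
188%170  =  18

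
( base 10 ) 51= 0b110011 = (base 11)47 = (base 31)1k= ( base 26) 1P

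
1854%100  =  54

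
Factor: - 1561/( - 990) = 2^( - 1)*3^(  -  2)* 5^ ( - 1 )*7^1*11^(  -  1 )*223^1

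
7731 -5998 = 1733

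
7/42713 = 7/42713 = 0.00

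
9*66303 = 596727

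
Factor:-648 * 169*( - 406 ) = 44461872 = 2^4 * 3^4*7^1* 13^2*29^1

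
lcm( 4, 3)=12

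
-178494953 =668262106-846757059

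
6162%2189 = 1784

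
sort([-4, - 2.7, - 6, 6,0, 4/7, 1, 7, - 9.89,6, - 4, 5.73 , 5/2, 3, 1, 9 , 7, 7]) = [  -  9.89, - 6, - 4, - 4, - 2.7 , 0, 4/7, 1,1, 5/2 , 3, 5.73, 6,6,7, 7,7,9]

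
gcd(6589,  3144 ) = 1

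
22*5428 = 119416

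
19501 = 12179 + 7322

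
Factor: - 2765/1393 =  - 395/199 = - 5^1*79^1*199^( - 1)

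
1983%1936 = 47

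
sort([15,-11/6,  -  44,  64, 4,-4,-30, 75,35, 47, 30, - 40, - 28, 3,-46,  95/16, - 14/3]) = [ - 46,-44, - 40, - 30,-28, - 14/3, - 4, - 11/6,3, 4, 95/16, 15, 30,35, 47,64,75]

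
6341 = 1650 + 4691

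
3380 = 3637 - 257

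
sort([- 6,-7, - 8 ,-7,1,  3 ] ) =[ - 8 , - 7, - 7 , - 6, 1,3]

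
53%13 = 1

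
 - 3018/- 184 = 1509/92 = 16.40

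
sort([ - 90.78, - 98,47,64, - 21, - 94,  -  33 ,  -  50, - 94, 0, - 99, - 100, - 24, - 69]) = [ - 100,-99, - 98, - 94, - 94, - 90.78, - 69, - 50, - 33,  -  24,-21,0, 47, 64 ]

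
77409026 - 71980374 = 5428652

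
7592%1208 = 344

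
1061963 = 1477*719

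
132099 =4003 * 33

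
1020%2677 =1020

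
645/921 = 215/307 = 0.70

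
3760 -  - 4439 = 8199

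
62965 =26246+36719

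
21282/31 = 21282/31 = 686.52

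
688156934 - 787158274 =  - 99001340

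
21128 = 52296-31168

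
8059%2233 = 1360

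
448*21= 9408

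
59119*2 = 118238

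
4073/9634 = 4073/9634 = 0.42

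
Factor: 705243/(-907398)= -235081/302466 = - 2^(  -  1)*3^( - 1)*7^1*11^1*43^1 * 71^1*50411^(-1 )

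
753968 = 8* 94246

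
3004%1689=1315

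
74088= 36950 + 37138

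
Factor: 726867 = 3^3*26921^1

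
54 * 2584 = 139536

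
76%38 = 0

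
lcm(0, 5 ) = 0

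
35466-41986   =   - 6520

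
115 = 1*115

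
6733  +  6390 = 13123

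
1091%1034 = 57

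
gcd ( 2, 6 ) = 2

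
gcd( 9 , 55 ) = 1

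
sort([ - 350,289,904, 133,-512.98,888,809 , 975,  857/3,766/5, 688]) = [-512.98, - 350, 133,766/5, 857/3,289,  688 , 809, 888,904,  975]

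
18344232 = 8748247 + 9595985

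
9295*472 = 4387240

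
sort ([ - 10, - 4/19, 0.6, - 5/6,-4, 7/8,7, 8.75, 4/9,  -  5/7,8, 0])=[ - 10, - 4,-5/6,-5/7, - 4/19, 0, 4/9, 0.6, 7/8, 7 , 8, 8.75]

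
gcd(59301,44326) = 599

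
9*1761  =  15849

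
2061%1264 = 797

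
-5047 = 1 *( - 5047)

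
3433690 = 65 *52826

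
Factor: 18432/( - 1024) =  - 2^1*3^2= - 18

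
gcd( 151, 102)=1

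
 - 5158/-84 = 61 + 17/42 = 61.40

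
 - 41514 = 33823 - 75337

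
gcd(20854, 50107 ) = 1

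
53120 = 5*10624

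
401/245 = 1 + 156/245=1.64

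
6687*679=4540473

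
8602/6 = 1433 + 2/3 =1433.67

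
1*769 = 769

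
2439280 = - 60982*(  -  40)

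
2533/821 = 3 + 70/821 = 3.09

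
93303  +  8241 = 101544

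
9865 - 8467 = 1398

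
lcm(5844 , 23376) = 23376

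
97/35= 2 + 27/35=2.77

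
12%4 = 0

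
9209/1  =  9209 = 9209.00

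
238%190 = 48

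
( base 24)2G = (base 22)2k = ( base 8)100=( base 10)64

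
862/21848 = 431/10924  =  0.04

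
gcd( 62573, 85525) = 1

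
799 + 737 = 1536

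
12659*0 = 0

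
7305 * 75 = 547875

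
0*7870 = 0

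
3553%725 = 653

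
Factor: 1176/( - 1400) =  -21/25 = -3^1*5^( - 2 )*7^1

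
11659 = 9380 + 2279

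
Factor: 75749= 211^1 * 359^1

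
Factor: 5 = 5^1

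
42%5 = 2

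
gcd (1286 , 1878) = 2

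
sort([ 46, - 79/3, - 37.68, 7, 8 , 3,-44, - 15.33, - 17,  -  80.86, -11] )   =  [-80.86,  -  44 , - 37.68, - 79/3 , - 17, - 15.33 , - 11,  3 , 7, 8, 46] 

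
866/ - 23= - 38 + 8/23 = - 37.65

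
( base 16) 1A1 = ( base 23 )I3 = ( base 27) fc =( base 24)H9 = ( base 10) 417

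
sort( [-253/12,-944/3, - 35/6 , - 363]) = [ - 363, - 944/3, - 253/12 ,-35/6 ]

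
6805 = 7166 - 361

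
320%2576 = 320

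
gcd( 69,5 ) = 1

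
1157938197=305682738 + 852255459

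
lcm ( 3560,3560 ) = 3560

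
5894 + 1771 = 7665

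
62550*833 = 52104150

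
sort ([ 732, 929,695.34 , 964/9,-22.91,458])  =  [-22.91, 964/9 , 458 , 695.34,732,  929 ] 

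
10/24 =5/12 = 0.42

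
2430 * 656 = 1594080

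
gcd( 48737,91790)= 1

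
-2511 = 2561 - 5072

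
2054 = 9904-7850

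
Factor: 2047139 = 29^1*73^1*967^1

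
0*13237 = 0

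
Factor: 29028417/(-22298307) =  -  9676139/7432769 = - 11^1 *879649^1 * 7432769^( -1 )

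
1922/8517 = 1922/8517 = 0.23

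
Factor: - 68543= - 68543^1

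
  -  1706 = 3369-5075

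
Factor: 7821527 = 7^2*159623^1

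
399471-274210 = 125261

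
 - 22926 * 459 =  - 10523034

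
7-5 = 2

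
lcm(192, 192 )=192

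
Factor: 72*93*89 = 2^3*3^3*31^1*89^1=595944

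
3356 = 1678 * 2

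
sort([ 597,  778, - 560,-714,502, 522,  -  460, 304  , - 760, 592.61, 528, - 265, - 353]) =[ - 760, - 714, - 560,-460,-353, - 265,304 , 502, 522, 528,592.61, 597, 778] 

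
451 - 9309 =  - 8858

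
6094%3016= 62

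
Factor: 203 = 7^1*29^1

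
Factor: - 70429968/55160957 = -2^4* 3^2*7^1 * 107^1*499^( - 1 )*653^1*110543^( - 1 )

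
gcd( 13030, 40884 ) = 2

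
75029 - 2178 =72851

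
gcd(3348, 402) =6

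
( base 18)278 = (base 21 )1g5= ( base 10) 782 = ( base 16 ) 30e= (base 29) QS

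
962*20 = 19240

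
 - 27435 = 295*( - 93 ) 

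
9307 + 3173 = 12480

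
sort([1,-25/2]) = [ - 25/2,1]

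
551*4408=2428808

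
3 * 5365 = 16095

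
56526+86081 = 142607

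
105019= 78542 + 26477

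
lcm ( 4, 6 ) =12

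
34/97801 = 2/5753= 0.00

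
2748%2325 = 423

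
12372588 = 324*38187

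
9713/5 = 9713/5  =  1942.60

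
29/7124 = 29/7124 = 0.00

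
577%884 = 577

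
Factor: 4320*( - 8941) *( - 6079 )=234802104480 = 2^5*3^3*5^1*6079^1*8941^1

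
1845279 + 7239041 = 9084320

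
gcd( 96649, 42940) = 1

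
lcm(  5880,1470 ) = 5880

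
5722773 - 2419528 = 3303245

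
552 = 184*3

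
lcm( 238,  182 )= 3094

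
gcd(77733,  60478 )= 1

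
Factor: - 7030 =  - 2^1*5^1*19^1*37^1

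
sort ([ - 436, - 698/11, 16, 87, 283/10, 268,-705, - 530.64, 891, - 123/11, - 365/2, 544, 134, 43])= [ - 705, - 530.64, - 436,  -  365/2,  -  698/11, - 123/11, 16, 283/10, 43,87, 134, 268,  544 , 891]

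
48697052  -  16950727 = 31746325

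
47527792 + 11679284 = 59207076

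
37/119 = 37/119  =  0.31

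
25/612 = 25/612 = 0.04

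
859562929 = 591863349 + 267699580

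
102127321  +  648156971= 750284292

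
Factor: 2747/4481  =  41^1*67^1*4481^( - 1 )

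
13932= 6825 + 7107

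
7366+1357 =8723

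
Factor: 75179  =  13^1*5783^1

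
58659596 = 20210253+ 38449343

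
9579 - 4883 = 4696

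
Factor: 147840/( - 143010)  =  -2^6*3^( - 1)*11^1*227^(-1)=- 704/681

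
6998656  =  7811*896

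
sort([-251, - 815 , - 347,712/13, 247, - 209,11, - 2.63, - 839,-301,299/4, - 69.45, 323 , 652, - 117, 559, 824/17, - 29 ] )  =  [ - 839, - 815, - 347, - 301, - 251, - 209, - 117,-69.45, - 29,-2.63,11,824/17,712/13,299/4,247 , 323, 559,652]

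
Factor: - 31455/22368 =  - 2^( - 5)*3^2 * 5^1= - 45/32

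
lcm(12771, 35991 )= 395901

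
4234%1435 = 1364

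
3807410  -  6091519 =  - 2284109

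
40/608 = 5/76 = 0.07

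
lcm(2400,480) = 2400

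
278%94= 90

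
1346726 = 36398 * 37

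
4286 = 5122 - 836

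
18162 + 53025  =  71187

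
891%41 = 30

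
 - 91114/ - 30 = 45557/15=3037.13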